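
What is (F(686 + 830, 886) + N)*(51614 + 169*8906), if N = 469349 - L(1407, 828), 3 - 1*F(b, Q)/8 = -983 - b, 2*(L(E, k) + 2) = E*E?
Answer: -779076203060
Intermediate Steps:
L(E, k) = -2 + E²/2 (L(E, k) = -2 + (E*E)/2 = -2 + E²/2)
F(b, Q) = 7888 + 8*b (F(b, Q) = 24 - 8*(-983 - b) = 24 + (7864 + 8*b) = 7888 + 8*b)
N = -1040947/2 (N = 469349 - (-2 + (½)*1407²) = 469349 - (-2 + (½)*1979649) = 469349 - (-2 + 1979649/2) = 469349 - 1*1979645/2 = 469349 - 1979645/2 = -1040947/2 ≈ -5.2047e+5)
(F(686 + 830, 886) + N)*(51614 + 169*8906) = ((7888 + 8*(686 + 830)) - 1040947/2)*(51614 + 169*8906) = ((7888 + 8*1516) - 1040947/2)*(51614 + 1505114) = ((7888 + 12128) - 1040947/2)*1556728 = (20016 - 1040947/2)*1556728 = -1000915/2*1556728 = -779076203060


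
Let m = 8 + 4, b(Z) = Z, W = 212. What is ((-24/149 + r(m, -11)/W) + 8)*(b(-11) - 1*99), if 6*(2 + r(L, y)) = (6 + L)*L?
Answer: -6948755/7897 ≈ -879.92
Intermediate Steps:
m = 12
r(L, y) = -2 + L*(6 + L)/6 (r(L, y) = -2 + ((6 + L)*L)/6 = -2 + (L*(6 + L))/6 = -2 + L*(6 + L)/6)
((-24/149 + r(m, -11)/W) + 8)*(b(-11) - 1*99) = ((-24/149 + (-2 + 12 + (⅙)*12²)/212) + 8)*(-11 - 1*99) = ((-24*1/149 + (-2 + 12 + (⅙)*144)*(1/212)) + 8)*(-11 - 99) = ((-24/149 + (-2 + 12 + 24)*(1/212)) + 8)*(-110) = ((-24/149 + 34*(1/212)) + 8)*(-110) = ((-24/149 + 17/106) + 8)*(-110) = (-11/15794 + 8)*(-110) = (126341/15794)*(-110) = -6948755/7897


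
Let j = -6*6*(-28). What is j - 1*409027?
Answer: -408019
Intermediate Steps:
j = 1008 (j = -36*(-28) = 1008)
j - 1*409027 = 1008 - 1*409027 = 1008 - 409027 = -408019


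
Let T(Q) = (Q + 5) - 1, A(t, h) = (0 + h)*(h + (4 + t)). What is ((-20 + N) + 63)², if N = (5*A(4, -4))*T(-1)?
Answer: 38809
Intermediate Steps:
A(t, h) = h*(4 + h + t)
T(Q) = 4 + Q (T(Q) = (5 + Q) - 1 = 4 + Q)
N = -240 (N = (5*(-4*(4 - 4 + 4)))*(4 - 1) = (5*(-4*4))*3 = (5*(-16))*3 = -80*3 = -240)
((-20 + N) + 63)² = ((-20 - 240) + 63)² = (-260 + 63)² = (-197)² = 38809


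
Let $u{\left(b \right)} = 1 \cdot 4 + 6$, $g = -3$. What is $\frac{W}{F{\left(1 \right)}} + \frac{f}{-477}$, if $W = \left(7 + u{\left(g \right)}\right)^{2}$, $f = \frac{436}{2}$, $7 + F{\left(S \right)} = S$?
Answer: $- \frac{46387}{954} \approx -48.624$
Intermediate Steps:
$F{\left(S \right)} = -7 + S$
$u{\left(b \right)} = 10$ ($u{\left(b \right)} = 4 + 6 = 10$)
$f = 218$ ($f = 436 \cdot \frac{1}{2} = 218$)
$W = 289$ ($W = \left(7 + 10\right)^{2} = 17^{2} = 289$)
$\frac{W}{F{\left(1 \right)}} + \frac{f}{-477} = \frac{289}{-7 + 1} + \frac{218}{-477} = \frac{289}{-6} + 218 \left(- \frac{1}{477}\right) = 289 \left(- \frac{1}{6}\right) - \frac{218}{477} = - \frac{289}{6} - \frac{218}{477} = - \frac{46387}{954}$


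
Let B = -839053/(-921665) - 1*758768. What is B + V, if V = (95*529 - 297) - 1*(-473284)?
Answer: -217075231737/921665 ≈ -2.3553e+5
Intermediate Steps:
B = -699329069667/921665 (B = -839053*(-1/921665) - 758768 = 839053/921665 - 758768 = -699329069667/921665 ≈ -7.5877e+5)
V = 523242 (V = (50255 - 297) + 473284 = 49958 + 473284 = 523242)
B + V = -699329069667/921665 + 523242 = -217075231737/921665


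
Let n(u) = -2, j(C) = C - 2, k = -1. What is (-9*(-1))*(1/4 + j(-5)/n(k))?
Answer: 135/4 ≈ 33.750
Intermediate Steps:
j(C) = -2 + C
(-9*(-1))*(1/4 + j(-5)/n(k)) = (-9*(-1))*(1/4 + (-2 - 5)/(-2)) = 9*(1*(¼) - 7*(-½)) = 9*(¼ + 7/2) = 9*(15/4) = 135/4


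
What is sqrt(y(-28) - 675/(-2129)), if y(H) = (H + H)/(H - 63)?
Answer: sqrt(714260339)/27677 ≈ 0.96563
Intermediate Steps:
y(H) = 2*H/(-63 + H) (y(H) = (2*H)/(-63 + H) = 2*H/(-63 + H))
sqrt(y(-28) - 675/(-2129)) = sqrt(2*(-28)/(-63 - 28) - 675/(-2129)) = sqrt(2*(-28)/(-91) - 675*(-1/2129)) = sqrt(2*(-28)*(-1/91) + 675/2129) = sqrt(8/13 + 675/2129) = sqrt(25807/27677) = sqrt(714260339)/27677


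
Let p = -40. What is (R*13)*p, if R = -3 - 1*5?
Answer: 4160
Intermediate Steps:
R = -8 (R = -3 - 5 = -8)
(R*13)*p = -8*13*(-40) = -104*(-40) = 4160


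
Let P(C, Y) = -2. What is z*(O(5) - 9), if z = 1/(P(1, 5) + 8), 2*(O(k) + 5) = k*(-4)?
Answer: -4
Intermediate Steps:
O(k) = -5 - 2*k (O(k) = -5 + (k*(-4))/2 = -5 + (-4*k)/2 = -5 - 2*k)
z = ⅙ (z = 1/(-2 + 8) = 1/6 = ⅙ ≈ 0.16667)
z*(O(5) - 9) = ((-5 - 2*5) - 9)/6 = ((-5 - 10) - 9)/6 = (-15 - 9)/6 = (⅙)*(-24) = -4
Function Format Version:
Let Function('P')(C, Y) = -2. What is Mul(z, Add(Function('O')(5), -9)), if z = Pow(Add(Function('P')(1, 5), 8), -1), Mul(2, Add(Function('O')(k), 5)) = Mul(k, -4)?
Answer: -4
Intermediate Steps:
Function('O')(k) = Add(-5, Mul(-2, k)) (Function('O')(k) = Add(-5, Mul(Rational(1, 2), Mul(k, -4))) = Add(-5, Mul(Rational(1, 2), Mul(-4, k))) = Add(-5, Mul(-2, k)))
z = Rational(1, 6) (z = Pow(Add(-2, 8), -1) = Pow(6, -1) = Rational(1, 6) ≈ 0.16667)
Mul(z, Add(Function('O')(5), -9)) = Mul(Rational(1, 6), Add(Add(-5, Mul(-2, 5)), -9)) = Mul(Rational(1, 6), Add(Add(-5, -10), -9)) = Mul(Rational(1, 6), Add(-15, -9)) = Mul(Rational(1, 6), -24) = -4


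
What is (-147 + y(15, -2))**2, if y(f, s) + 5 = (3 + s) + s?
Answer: 23409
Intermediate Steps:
y(f, s) = -2 + 2*s (y(f, s) = -5 + ((3 + s) + s) = -5 + (3 + 2*s) = -2 + 2*s)
(-147 + y(15, -2))**2 = (-147 + (-2 + 2*(-2)))**2 = (-147 + (-2 - 4))**2 = (-147 - 6)**2 = (-153)**2 = 23409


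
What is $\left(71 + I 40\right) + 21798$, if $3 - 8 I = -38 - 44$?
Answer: $22294$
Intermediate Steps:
$I = \frac{85}{8}$ ($I = \frac{3}{8} - \frac{-38 - 44}{8} = \frac{3}{8} - - \frac{41}{4} = \frac{3}{8} + \frac{41}{4} = \frac{85}{8} \approx 10.625$)
$\left(71 + I 40\right) + 21798 = \left(71 + \frac{85}{8} \cdot 40\right) + 21798 = \left(71 + 425\right) + 21798 = 496 + 21798 = 22294$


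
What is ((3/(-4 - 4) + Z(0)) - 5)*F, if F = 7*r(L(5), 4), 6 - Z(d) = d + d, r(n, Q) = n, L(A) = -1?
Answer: -35/8 ≈ -4.3750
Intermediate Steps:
Z(d) = 6 - 2*d (Z(d) = 6 - (d + d) = 6 - 2*d)
F = -7 (F = 7*(-1) = -7)
((3/(-4 - 4) + Z(0)) - 5)*F = ((3/(-4 - 4) + (6 - 2*0)) - 5)*(-7) = ((3/(-8) + (6 + 0)) - 5)*(-7) = ((3*(-1/8) + 6) - 5)*(-7) = ((-3/8 + 6) - 5)*(-7) = (45/8 - 5)*(-7) = (5/8)*(-7) = -35/8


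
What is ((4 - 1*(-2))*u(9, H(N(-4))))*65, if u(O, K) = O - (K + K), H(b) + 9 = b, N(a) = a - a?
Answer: 10530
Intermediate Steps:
N(a) = 0
H(b) = -9 + b
u(O, K) = O - 2*K
((4 - 1*(-2))*u(9, H(N(-4))))*65 = ((4 - 1*(-2))*(9 - 2*(-9 + 0)))*65 = ((4 + 2)*(9 - 2*(-9)))*65 = (6*(9 + 18))*65 = (6*27)*65 = 162*65 = 10530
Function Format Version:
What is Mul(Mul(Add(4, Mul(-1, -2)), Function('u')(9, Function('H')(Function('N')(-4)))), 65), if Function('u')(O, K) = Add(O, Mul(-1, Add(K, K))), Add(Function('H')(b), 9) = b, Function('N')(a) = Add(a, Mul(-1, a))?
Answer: 10530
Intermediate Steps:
Function('N')(a) = 0
Function('H')(b) = Add(-9, b)
Function('u')(O, K) = Add(O, Mul(-2, K)) (Function('u')(O, K) = Add(O, Mul(-1, Mul(2, K))) = Add(O, Mul(-2, K)))
Mul(Mul(Add(4, Mul(-1, -2)), Function('u')(9, Function('H')(Function('N')(-4)))), 65) = Mul(Mul(Add(4, Mul(-1, -2)), Add(9, Mul(-2, Add(-9, 0)))), 65) = Mul(Mul(Add(4, 2), Add(9, Mul(-2, -9))), 65) = Mul(Mul(6, Add(9, 18)), 65) = Mul(Mul(6, 27), 65) = Mul(162, 65) = 10530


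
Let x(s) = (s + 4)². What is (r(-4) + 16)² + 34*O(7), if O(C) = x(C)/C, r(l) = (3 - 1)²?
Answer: 6914/7 ≈ 987.71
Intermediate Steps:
x(s) = (4 + s)²
r(l) = 4 (r(l) = 2² = 4)
O(C) = (4 + C)²/C
(r(-4) + 16)² + 34*O(7) = (4 + 16)² + 34*((4 + 7)²/7) = 20² + 34*((⅐)*11²) = 400 + 34*((⅐)*121) = 400 + 34*(121/7) = 400 + 4114/7 = 6914/7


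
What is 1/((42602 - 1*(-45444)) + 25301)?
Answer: 1/113347 ≈ 8.8225e-6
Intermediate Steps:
1/((42602 - 1*(-45444)) + 25301) = 1/((42602 + 45444) + 25301) = 1/(88046 + 25301) = 1/113347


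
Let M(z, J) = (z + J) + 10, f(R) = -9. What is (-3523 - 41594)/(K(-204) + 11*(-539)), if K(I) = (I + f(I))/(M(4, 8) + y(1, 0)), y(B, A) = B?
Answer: 1037691/136580 ≈ 7.5977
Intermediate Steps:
M(z, J) = 10 + J + z (M(z, J) = (J + z) + 10 = 10 + J + z)
K(I) = -9/23 + I/23 (K(I) = (I - 9)/((10 + 8 + 4) + 1) = (-9 + I)/(22 + 1) = (-9 + I)/23 = (-9 + I)*(1/23) = -9/23 + I/23)
(-3523 - 41594)/(K(-204) + 11*(-539)) = (-3523 - 41594)/((-9/23 + (1/23)*(-204)) + 11*(-539)) = -45117/((-9/23 - 204/23) - 5929) = -45117/(-213/23 - 5929) = -45117/(-136580/23) = -45117*(-23/136580) = 1037691/136580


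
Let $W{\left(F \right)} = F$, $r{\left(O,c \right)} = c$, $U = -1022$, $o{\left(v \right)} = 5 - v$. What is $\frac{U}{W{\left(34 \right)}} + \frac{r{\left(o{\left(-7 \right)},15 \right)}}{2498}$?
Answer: $- \frac{1276223}{42466} \approx -30.053$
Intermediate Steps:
$\frac{U}{W{\left(34 \right)}} + \frac{r{\left(o{\left(-7 \right)},15 \right)}}{2498} = - \frac{1022}{34} + \frac{15}{2498} = \left(-1022\right) \frac{1}{34} + 15 \cdot \frac{1}{2498} = - \frac{511}{17} + \frac{15}{2498} = - \frac{1276223}{42466}$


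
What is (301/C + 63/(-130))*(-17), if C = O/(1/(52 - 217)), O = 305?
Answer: 10912657/1308450 ≈ 8.3401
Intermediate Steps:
C = -50325 (C = 305/(1/(52 - 217)) = 305/(1/(-165)) = 305/(-1/165) = 305*(-165) = -50325)
(301/C + 63/(-130))*(-17) = (301/(-50325) + 63/(-130))*(-17) = (301*(-1/50325) + 63*(-1/130))*(-17) = (-301/50325 - 63/130)*(-17) = -641921/1308450*(-17) = 10912657/1308450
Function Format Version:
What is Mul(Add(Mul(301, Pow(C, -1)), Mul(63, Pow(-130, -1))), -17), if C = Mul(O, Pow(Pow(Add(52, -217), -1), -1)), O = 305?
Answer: Rational(10912657, 1308450) ≈ 8.3401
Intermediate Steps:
C = -50325 (C = Mul(305, Pow(Pow(Add(52, -217), -1), -1)) = Mul(305, Pow(Pow(-165, -1), -1)) = Mul(305, Pow(Rational(-1, 165), -1)) = Mul(305, -165) = -50325)
Mul(Add(Mul(301, Pow(C, -1)), Mul(63, Pow(-130, -1))), -17) = Mul(Add(Mul(301, Pow(-50325, -1)), Mul(63, Pow(-130, -1))), -17) = Mul(Add(Mul(301, Rational(-1, 50325)), Mul(63, Rational(-1, 130))), -17) = Mul(Add(Rational(-301, 50325), Rational(-63, 130)), -17) = Mul(Rational(-641921, 1308450), -17) = Rational(10912657, 1308450)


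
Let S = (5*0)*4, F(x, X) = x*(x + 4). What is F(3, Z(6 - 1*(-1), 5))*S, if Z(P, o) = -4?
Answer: 0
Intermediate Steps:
F(x, X) = x*(4 + x)
S = 0 (S = 0*4 = 0)
F(3, Z(6 - 1*(-1), 5))*S = (3*(4 + 3))*0 = (3*7)*0 = 21*0 = 0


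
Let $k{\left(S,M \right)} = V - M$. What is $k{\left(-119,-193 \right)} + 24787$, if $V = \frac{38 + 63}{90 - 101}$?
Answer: $\frac{274679}{11} \approx 24971.0$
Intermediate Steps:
$V = - \frac{101}{11}$ ($V = \frac{101}{-11} = 101 \left(- \frac{1}{11}\right) = - \frac{101}{11} \approx -9.1818$)
$k{\left(S,M \right)} = - \frac{101}{11} - M$
$k{\left(-119,-193 \right)} + 24787 = \left(- \frac{101}{11} - -193\right) + 24787 = \left(- \frac{101}{11} + 193\right) + 24787 = \frac{2022}{11} + 24787 = \frac{274679}{11}$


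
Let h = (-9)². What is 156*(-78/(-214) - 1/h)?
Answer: 158704/2889 ≈ 54.934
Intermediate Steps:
h = 81
156*(-78/(-214) - 1/h) = 156*(-78/(-214) - 1/81) = 156*(-78*(-1/214) - 1*1/81) = 156*(39/107 - 1/81) = 156*(3052/8667) = 158704/2889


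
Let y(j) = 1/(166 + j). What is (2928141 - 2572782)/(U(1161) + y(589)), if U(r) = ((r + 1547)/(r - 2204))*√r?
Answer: -291865584257205/4853146964179751 - 1716387904996814700*√129/4853146964179751 ≈ -4016.9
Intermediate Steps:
U(r) = √r*(1547 + r)/(-2204 + r) (U(r) = ((1547 + r)/(-2204 + r))*√r = √r*(1547 + r)/(-2204 + r))
(2928141 - 2572782)/(U(1161) + y(589)) = (2928141 - 2572782)/(√1161*(1547 + 1161)/(-2204 + 1161) + 1/(166 + 589)) = 355359/((3*√129)*2708/(-1043) + 1/755) = 355359/((3*√129)*(-1/1043)*2708 + 1/755) = 355359/(-8124*√129/1043 + 1/755) = 355359/(1/755 - 8124*√129/1043)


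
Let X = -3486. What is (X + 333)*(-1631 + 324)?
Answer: 4120971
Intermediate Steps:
(X + 333)*(-1631 + 324) = (-3486 + 333)*(-1631 + 324) = -3153*(-1307) = 4120971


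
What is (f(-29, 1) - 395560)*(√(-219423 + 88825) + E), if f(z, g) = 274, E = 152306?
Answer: -60204429516 - 395286*I*√130598 ≈ -6.0204e+10 - 1.4285e+8*I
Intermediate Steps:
(f(-29, 1) - 395560)*(√(-219423 + 88825) + E) = (274 - 395560)*(√(-219423 + 88825) + 152306) = -395286*(√(-130598) + 152306) = -395286*(I*√130598 + 152306) = -395286*(152306 + I*√130598) = -60204429516 - 395286*I*√130598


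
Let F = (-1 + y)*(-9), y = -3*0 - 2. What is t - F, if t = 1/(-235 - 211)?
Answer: -12043/446 ≈ -27.002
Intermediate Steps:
t = -1/446 (t = 1/(-446) = -1/446 ≈ -0.0022422)
y = -2 (y = 0 - 2 = -2)
F = 27 (F = (-1 - 2)*(-9) = -3*(-9) = 27)
t - F = -1/446 - 1*27 = -1/446 - 27 = -12043/446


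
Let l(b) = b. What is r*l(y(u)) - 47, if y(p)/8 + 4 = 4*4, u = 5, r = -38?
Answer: -3695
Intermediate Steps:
y(p) = 96 (y(p) = -32 + 8*(4*4) = -32 + 8*16 = -32 + 128 = 96)
r*l(y(u)) - 47 = -38*96 - 47 = -3648 - 47 = -3695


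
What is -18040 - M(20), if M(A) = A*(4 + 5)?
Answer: -18220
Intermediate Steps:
M(A) = 9*A (M(A) = A*9 = 9*A)
-18040 - M(20) = -18040 - 9*20 = -18040 - 1*180 = -18040 - 180 = -18220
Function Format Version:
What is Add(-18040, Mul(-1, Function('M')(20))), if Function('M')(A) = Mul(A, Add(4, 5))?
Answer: -18220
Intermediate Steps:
Function('M')(A) = Mul(9, A) (Function('M')(A) = Mul(A, 9) = Mul(9, A))
Add(-18040, Mul(-1, Function('M')(20))) = Add(-18040, Mul(-1, Mul(9, 20))) = Add(-18040, Mul(-1, 180)) = Add(-18040, -180) = -18220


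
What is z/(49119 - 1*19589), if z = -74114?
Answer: -37057/14765 ≈ -2.5098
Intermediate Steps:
z/(49119 - 1*19589) = -74114/(49119 - 1*19589) = -74114/(49119 - 19589) = -74114/29530 = -74114*1/29530 = -37057/14765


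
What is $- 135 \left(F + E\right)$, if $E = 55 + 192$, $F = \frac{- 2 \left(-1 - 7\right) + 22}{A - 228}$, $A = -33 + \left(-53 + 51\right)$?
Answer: $- \frac{8764605}{263} \approx -33326.0$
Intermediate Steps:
$A = -35$ ($A = -33 - 2 = -35$)
$F = - \frac{38}{263}$ ($F = \frac{- 2 \left(-1 - 7\right) + 22}{-35 - 228} = \frac{\left(-2\right) \left(-8\right) + 22}{-263} = \left(16 + 22\right) \left(- \frac{1}{263}\right) = 38 \left(- \frac{1}{263}\right) = - \frac{38}{263} \approx -0.14449$)
$E = 247$
$- 135 \left(F + E\right) = - 135 \left(- \frac{38}{263} + 247\right) = \left(-135\right) \frac{64923}{263} = - \frac{8764605}{263}$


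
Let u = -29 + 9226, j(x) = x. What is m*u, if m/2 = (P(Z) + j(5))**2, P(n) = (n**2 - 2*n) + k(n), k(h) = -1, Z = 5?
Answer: 6640234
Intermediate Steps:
P(n) = -1 + n**2 - 2*n (P(n) = (n**2 - 2*n) - 1 = -1 + n**2 - 2*n)
u = 9197
m = 722 (m = 2*((-1 + 5**2 - 2*5) + 5)**2 = 2*((-1 + 25 - 10) + 5)**2 = 2*(14 + 5)**2 = 2*19**2 = 2*361 = 722)
m*u = 722*9197 = 6640234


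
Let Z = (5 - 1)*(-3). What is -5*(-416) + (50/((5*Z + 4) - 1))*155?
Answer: 110810/57 ≈ 1944.0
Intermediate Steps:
Z = -12 (Z = 4*(-3) = -12)
-5*(-416) + (50/((5*Z + 4) - 1))*155 = -5*(-416) + (50/((5*(-12) + 4) - 1))*155 = 2080 + (50/((-60 + 4) - 1))*155 = 2080 + (50/(-56 - 1))*155 = 2080 + (50/(-57))*155 = 2080 - 1/57*50*155 = 2080 - 50/57*155 = 2080 - 7750/57 = 110810/57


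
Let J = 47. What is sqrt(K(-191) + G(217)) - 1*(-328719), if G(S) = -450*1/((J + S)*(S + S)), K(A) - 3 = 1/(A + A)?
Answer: 328719 + sqrt(9955526709590)/1823668 ≈ 3.2872e+5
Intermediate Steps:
K(A) = 3 + 1/(2*A) (K(A) = 3 + 1/(A + A) = 3 + 1/(2*A))
G(S) = -225/(S*(47 + S)) (G(S) = -450*1/((47 + S)*(S + S)) = -450*1/(2*S*(47 + S)) = -225/(S*(47 + S)))
sqrt(K(-191) + G(217)) - 1*(-328719) = sqrt((3 + (1/2)/(-191)) - 225/(217*(47 + 217))) - 1*(-328719) = sqrt((3 + (1/2)*(-1/191)) - 225*1/217/264) + 328719 = sqrt((3 - 1/382) - 225*1/217*1/264) + 328719 = sqrt(1145/382 - 75/19096) + 328719 = sqrt(10918135/3647336) + 328719 = sqrt(9955526709590)/1823668 + 328719 = 328719 + sqrt(9955526709590)/1823668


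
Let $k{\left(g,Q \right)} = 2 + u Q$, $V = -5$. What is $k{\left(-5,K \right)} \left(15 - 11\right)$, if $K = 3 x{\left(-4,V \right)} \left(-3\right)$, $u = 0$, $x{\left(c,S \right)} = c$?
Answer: $8$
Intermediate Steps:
$K = 36$ ($K = 3 \left(-4\right) \left(-3\right) = \left(-12\right) \left(-3\right) = 36$)
$k{\left(g,Q \right)} = 2$ ($k{\left(g,Q \right)} = 2 + 0 Q = 2 + 0 = 2$)
$k{\left(-5,K \right)} \left(15 - 11\right) = 2 \left(15 - 11\right) = 2 \cdot 4 = 8$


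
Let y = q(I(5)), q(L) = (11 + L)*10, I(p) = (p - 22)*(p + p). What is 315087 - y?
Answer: 316677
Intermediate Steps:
I(p) = 2*p*(-22 + p) (I(p) = (-22 + p)*(2*p) = 2*p*(-22 + p))
q(L) = 110 + 10*L
y = -1590 (y = 110 + 10*(2*5*(-22 + 5)) = 110 + 10*(2*5*(-17)) = 110 + 10*(-170) = 110 - 1700 = -1590)
315087 - y = 315087 - 1*(-1590) = 315087 + 1590 = 316677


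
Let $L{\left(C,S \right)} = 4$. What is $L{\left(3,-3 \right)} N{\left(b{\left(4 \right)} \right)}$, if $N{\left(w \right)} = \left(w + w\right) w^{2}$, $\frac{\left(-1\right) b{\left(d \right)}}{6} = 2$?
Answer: $-13824$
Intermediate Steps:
$b{\left(d \right)} = -12$ ($b{\left(d \right)} = \left(-6\right) 2 = -12$)
$N{\left(w \right)} = 2 w^{3}$ ($N{\left(w \right)} = 2 w w^{2} = 2 w^{3}$)
$L{\left(3,-3 \right)} N{\left(b{\left(4 \right)} \right)} = 4 \cdot 2 \left(-12\right)^{3} = 4 \cdot 2 \left(-1728\right) = 4 \left(-3456\right) = -13824$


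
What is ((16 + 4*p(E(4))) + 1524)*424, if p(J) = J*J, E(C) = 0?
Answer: 652960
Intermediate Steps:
p(J) = J²
((16 + 4*p(E(4))) + 1524)*424 = ((16 + 4*0²) + 1524)*424 = ((16 + 4*0) + 1524)*424 = ((16 + 0) + 1524)*424 = (16 + 1524)*424 = 1540*424 = 652960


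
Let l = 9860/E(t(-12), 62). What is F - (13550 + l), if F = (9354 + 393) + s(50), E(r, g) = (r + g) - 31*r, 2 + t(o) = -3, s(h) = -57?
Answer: -207045/53 ≈ -3906.5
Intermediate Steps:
t(o) = -5 (t(o) = -2 - 3 = -5)
E(r, g) = g - 30*r (E(r, g) = (g + r) - 31*r = g - 30*r)
F = 9690 (F = (9354 + 393) - 57 = 9747 - 57 = 9690)
l = 2465/53 (l = 9860/(62 - 30*(-5)) = 9860/(62 + 150) = 9860/212 = 9860*(1/212) = 2465/53 ≈ 46.509)
F - (13550 + l) = 9690 - (13550 + 2465/53) = 9690 - 1*720615/53 = 9690 - 720615/53 = -207045/53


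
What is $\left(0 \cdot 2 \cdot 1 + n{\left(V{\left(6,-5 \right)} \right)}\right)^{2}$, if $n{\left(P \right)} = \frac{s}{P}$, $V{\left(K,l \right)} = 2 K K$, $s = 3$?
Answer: $\frac{1}{576} \approx 0.0017361$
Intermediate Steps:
$V{\left(K,l \right)} = 2 K^{2}$
$n{\left(P \right)} = \frac{3}{P}$
$\left(0 \cdot 2 \cdot 1 + n{\left(V{\left(6,-5 \right)} \right)}\right)^{2} = \left(0 \cdot 2 \cdot 1 + \frac{3}{2 \cdot 6^{2}}\right)^{2} = \left(0 \cdot 1 + \frac{3}{2 \cdot 36}\right)^{2} = \left(0 + \frac{3}{72}\right)^{2} = \left(0 + 3 \cdot \frac{1}{72}\right)^{2} = \left(0 + \frac{1}{24}\right)^{2} = \left(\frac{1}{24}\right)^{2} = \frac{1}{576}$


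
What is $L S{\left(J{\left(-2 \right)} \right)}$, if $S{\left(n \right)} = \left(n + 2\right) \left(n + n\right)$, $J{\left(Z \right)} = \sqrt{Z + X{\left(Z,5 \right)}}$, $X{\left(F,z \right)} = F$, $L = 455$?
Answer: $-3640 + 3640 i \approx -3640.0 + 3640.0 i$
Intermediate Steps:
$J{\left(Z \right)} = \sqrt{2} \sqrt{Z}$ ($J{\left(Z \right)} = \sqrt{Z + Z} = \sqrt{2 Z} = \sqrt{2} \sqrt{Z}$)
$S{\left(n \right)} = 2 n \left(2 + n\right)$ ($S{\left(n \right)} = \left(2 + n\right) 2 n = 2 n \left(2 + n\right)$)
$L S{\left(J{\left(-2 \right)} \right)} = 455 \cdot 2 \sqrt{2} \sqrt{-2} \left(2 + \sqrt{2} \sqrt{-2}\right) = 455 \cdot 2 \sqrt{2} i \sqrt{2} \left(2 + \sqrt{2} i \sqrt{2}\right) = 455 \cdot 2 \cdot 2 i \left(2 + 2 i\right) = 455 \cdot 4 i \left(2 + 2 i\right) = 1820 i \left(2 + 2 i\right)$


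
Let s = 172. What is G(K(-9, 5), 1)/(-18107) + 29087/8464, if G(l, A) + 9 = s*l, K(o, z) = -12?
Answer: 544224181/153257648 ≈ 3.5510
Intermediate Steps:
G(l, A) = -9 + 172*l
G(K(-9, 5), 1)/(-18107) + 29087/8464 = (-9 + 172*(-12))/(-18107) + 29087/8464 = (-9 - 2064)*(-1/18107) + 29087*(1/8464) = -2073*(-1/18107) + 29087/8464 = 2073/18107 + 29087/8464 = 544224181/153257648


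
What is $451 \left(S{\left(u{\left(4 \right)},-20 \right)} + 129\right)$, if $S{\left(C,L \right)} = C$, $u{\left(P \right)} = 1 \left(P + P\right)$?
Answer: $61787$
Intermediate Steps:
$u{\left(P \right)} = 2 P$ ($u{\left(P \right)} = 1 \cdot 2 P = 2 P$)
$451 \left(S{\left(u{\left(4 \right)},-20 \right)} + 129\right) = 451 \left(2 \cdot 4 + 129\right) = 451 \left(8 + 129\right) = 451 \cdot 137 = 61787$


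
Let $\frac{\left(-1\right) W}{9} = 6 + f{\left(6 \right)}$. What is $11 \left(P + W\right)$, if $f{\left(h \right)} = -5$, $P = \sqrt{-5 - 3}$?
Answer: $-99 + 22 i \sqrt{2} \approx -99.0 + 31.113 i$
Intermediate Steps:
$P = 2 i \sqrt{2}$ ($P = \sqrt{-8} = 2 i \sqrt{2} \approx 2.8284 i$)
$W = -9$ ($W = - 9 \left(6 - 5\right) = \left(-9\right) 1 = -9$)
$11 \left(P + W\right) = 11 \left(2 i \sqrt{2} - 9\right) = 11 \left(-9 + 2 i \sqrt{2}\right) = -99 + 22 i \sqrt{2}$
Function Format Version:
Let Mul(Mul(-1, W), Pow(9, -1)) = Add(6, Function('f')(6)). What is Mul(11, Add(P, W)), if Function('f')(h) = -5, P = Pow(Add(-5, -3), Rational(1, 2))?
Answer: Add(-99, Mul(22, I, Pow(2, Rational(1, 2)))) ≈ Add(-99.000, Mul(31.113, I))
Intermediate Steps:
P = Mul(2, I, Pow(2, Rational(1, 2))) (P = Pow(-8, Rational(1, 2)) = Mul(2, I, Pow(2, Rational(1, 2))) ≈ Mul(2.8284, I))
W = -9 (W = Mul(-9, Add(6, -5)) = Mul(-9, 1) = -9)
Mul(11, Add(P, W)) = Mul(11, Add(Mul(2, I, Pow(2, Rational(1, 2))), -9)) = Mul(11, Add(-9, Mul(2, I, Pow(2, Rational(1, 2))))) = Add(-99, Mul(22, I, Pow(2, Rational(1, 2))))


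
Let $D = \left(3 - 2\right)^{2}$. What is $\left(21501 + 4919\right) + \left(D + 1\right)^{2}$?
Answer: $26424$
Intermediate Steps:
$D = 1$ ($D = 1^{2} = 1$)
$\left(21501 + 4919\right) + \left(D + 1\right)^{2} = \left(21501 + 4919\right) + \left(1 + 1\right)^{2} = 26420 + 2^{2} = 26420 + 4 = 26424$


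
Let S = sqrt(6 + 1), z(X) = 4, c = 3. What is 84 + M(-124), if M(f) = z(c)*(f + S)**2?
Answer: 61616 - 992*sqrt(7) ≈ 58991.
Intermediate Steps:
S = sqrt(7) ≈ 2.6458
M(f) = 4*(f + sqrt(7))**2
84 + M(-124) = 84 + 4*(-124 + sqrt(7))**2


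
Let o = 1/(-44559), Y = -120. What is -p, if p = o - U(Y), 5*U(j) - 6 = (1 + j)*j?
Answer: 636569879/222795 ≈ 2857.2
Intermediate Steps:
U(j) = 6/5 + j*(1 + j)/5 (U(j) = 6/5 + ((1 + j)*j)/5 = 6/5 + (j*(1 + j))/5 = 6/5 + j*(1 + j)/5)
o = -1/44559 ≈ -2.2442e-5
p = -636569879/222795 (p = -1/44559 - (6/5 + (1/5)*(-120) + (1/5)*(-120)**2) = -1/44559 - (6/5 - 24 + (1/5)*14400) = -1/44559 - (6/5 - 24 + 2880) = -1/44559 - 1*14286/5 = -1/44559 - 14286/5 = -636569879/222795 ≈ -2857.2)
-p = -1*(-636569879/222795) = 636569879/222795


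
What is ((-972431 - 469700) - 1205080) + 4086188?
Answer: 1438977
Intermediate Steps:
((-972431 - 469700) - 1205080) + 4086188 = (-1442131 - 1205080) + 4086188 = -2647211 + 4086188 = 1438977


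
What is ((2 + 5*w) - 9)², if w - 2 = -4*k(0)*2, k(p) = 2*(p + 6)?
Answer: 227529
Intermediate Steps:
k(p) = 12 + 2*p (k(p) = 2*(6 + p) = 12 + 2*p)
w = -94 (w = 2 - 4*(12 + 2*0)*2 = 2 - 4*(12 + 0)*2 = 2 - 4*12*2 = 2 - 48*2 = 2 - 96 = -94)
((2 + 5*w) - 9)² = ((2 + 5*(-94)) - 9)² = ((2 - 470) - 9)² = (-468 - 9)² = (-477)² = 227529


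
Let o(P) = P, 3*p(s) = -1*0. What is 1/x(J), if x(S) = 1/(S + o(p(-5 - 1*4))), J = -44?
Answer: -44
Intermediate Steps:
p(s) = 0 (p(s) = (-1*0)/3 = (1/3)*0 = 0)
x(S) = 1/S (x(S) = 1/(S + 0) = 1/S)
1/x(J) = 1/(1/(-44)) = 1/(-1/44) = -44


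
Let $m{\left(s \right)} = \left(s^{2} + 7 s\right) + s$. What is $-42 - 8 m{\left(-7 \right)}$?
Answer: $14$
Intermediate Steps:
$m{\left(s \right)} = s^{2} + 8 s$
$-42 - 8 m{\left(-7 \right)} = -42 - 8 \left(- 7 \left(8 - 7\right)\right) = -42 - 8 \left(\left(-7\right) 1\right) = -42 - -56 = -42 + 56 = 14$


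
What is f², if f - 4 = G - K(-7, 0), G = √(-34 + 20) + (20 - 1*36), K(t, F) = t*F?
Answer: (12 - I*√14)² ≈ 130.0 - 89.8*I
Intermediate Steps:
K(t, F) = F*t
G = -16 + I*√14 (G = √(-14) + (20 - 36) = I*√14 - 16 = -16 + I*√14 ≈ -16.0 + 3.7417*I)
f = -12 + I*√14 (f = 4 + ((-16 + I*√14) - 0*(-7)) = 4 + ((-16 + I*√14) - 1*0) = 4 + ((-16 + I*√14) + 0) = 4 + (-16 + I*√14) = -12 + I*√14 ≈ -12.0 + 3.7417*I)
f² = (-12 + I*√14)²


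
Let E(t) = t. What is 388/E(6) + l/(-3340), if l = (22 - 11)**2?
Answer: 647597/10020 ≈ 64.630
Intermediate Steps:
l = 121 (l = 11**2 = 121)
388/E(6) + l/(-3340) = 388/6 + 121/(-3340) = 388*(1/6) + 121*(-1/3340) = 194/3 - 121/3340 = 647597/10020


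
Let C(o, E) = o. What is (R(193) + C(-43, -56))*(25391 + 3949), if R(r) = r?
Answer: 4401000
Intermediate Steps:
(R(193) + C(-43, -56))*(25391 + 3949) = (193 - 43)*(25391 + 3949) = 150*29340 = 4401000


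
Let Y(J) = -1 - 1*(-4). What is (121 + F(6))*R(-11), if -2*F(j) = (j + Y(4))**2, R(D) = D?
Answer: -1771/2 ≈ -885.50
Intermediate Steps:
Y(J) = 3 (Y(J) = -1 + 4 = 3)
F(j) = -(3 + j)**2/2 (F(j) = -(j + 3)**2/2 = -(3 + j)**2/2)
(121 + F(6))*R(-11) = (121 - (3 + 6)**2/2)*(-11) = (121 - 1/2*9**2)*(-11) = (121 - 1/2*81)*(-11) = (121 - 81/2)*(-11) = (161/2)*(-11) = -1771/2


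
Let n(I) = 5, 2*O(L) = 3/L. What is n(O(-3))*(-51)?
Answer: -255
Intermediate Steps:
O(L) = 3/(2*L) (O(L) = (3/L)/2 = 3/(2*L))
n(O(-3))*(-51) = 5*(-51) = -255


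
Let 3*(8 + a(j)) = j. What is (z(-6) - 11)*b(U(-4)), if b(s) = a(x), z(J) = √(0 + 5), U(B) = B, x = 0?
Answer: 88 - 8*√5 ≈ 70.111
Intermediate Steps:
z(J) = √5
a(j) = -8 + j/3
b(s) = -8 (b(s) = -8 + (⅓)*0 = -8 + 0 = -8)
(z(-6) - 11)*b(U(-4)) = (√5 - 11)*(-8) = (-11 + √5)*(-8) = 88 - 8*√5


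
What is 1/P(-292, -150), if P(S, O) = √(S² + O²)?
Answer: √26941/53882 ≈ 0.0030462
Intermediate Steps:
P(S, O) = √(O² + S²)
1/P(-292, -150) = 1/(√((-150)² + (-292)²)) = 1/(√(22500 + 85264)) = 1/(√107764) = 1/(2*√26941) = √26941/53882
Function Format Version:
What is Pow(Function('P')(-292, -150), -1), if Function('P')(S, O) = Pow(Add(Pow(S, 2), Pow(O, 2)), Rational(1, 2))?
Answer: Mul(Rational(1, 53882), Pow(26941, Rational(1, 2))) ≈ 0.0030462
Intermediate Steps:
Function('P')(S, O) = Pow(Add(Pow(O, 2), Pow(S, 2)), Rational(1, 2))
Pow(Function('P')(-292, -150), -1) = Pow(Pow(Add(Pow(-150, 2), Pow(-292, 2)), Rational(1, 2)), -1) = Pow(Pow(Add(22500, 85264), Rational(1, 2)), -1) = Pow(Pow(107764, Rational(1, 2)), -1) = Pow(Mul(2, Pow(26941, Rational(1, 2))), -1) = Mul(Rational(1, 53882), Pow(26941, Rational(1, 2)))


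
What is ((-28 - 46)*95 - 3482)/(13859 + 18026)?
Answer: -10512/31885 ≈ -0.32968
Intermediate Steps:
((-28 - 46)*95 - 3482)/(13859 + 18026) = (-74*95 - 3482)/31885 = (-7030 - 3482)*(1/31885) = -10512*1/31885 = -10512/31885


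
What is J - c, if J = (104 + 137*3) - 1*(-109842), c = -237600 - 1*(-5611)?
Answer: 342346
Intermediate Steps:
c = -231989 (c = -237600 + 5611 = -231989)
J = 110357 (J = (104 + 411) + 109842 = 515 + 109842 = 110357)
J - c = 110357 - 1*(-231989) = 110357 + 231989 = 342346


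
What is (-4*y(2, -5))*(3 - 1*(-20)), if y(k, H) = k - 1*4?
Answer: 184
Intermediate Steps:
y(k, H) = -4 + k (y(k, H) = k - 4 = -4 + k)
(-4*y(2, -5))*(3 - 1*(-20)) = (-4*(-4 + 2))*(3 - 1*(-20)) = (-4*(-2))*(3 + 20) = 8*23 = 184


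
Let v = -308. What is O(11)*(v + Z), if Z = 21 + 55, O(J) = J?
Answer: -2552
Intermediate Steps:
Z = 76
O(11)*(v + Z) = 11*(-308 + 76) = 11*(-232) = -2552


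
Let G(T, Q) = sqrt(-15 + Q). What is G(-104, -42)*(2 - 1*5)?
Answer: -3*I*sqrt(57) ≈ -22.65*I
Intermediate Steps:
G(-104, -42)*(2 - 1*5) = sqrt(-15 - 42)*(2 - 1*5) = sqrt(-57)*(2 - 5) = (I*sqrt(57))*(-3) = -3*I*sqrt(57)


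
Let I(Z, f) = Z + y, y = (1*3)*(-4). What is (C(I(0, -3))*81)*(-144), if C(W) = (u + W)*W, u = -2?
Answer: -1959552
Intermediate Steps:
y = -12 (y = 3*(-4) = -12)
I(Z, f) = -12 + Z (I(Z, f) = Z - 12 = -12 + Z)
C(W) = W*(-2 + W) (C(W) = (-2 + W)*W = W*(-2 + W))
(C(I(0, -3))*81)*(-144) = (((-12 + 0)*(-2 + (-12 + 0)))*81)*(-144) = (-12*(-2 - 12)*81)*(-144) = (-12*(-14)*81)*(-144) = (168*81)*(-144) = 13608*(-144) = -1959552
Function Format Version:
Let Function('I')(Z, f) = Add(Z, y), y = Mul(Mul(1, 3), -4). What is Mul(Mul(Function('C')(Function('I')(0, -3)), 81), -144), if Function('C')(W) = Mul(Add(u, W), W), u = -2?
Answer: -1959552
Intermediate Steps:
y = -12 (y = Mul(3, -4) = -12)
Function('I')(Z, f) = Add(-12, Z) (Function('I')(Z, f) = Add(Z, -12) = Add(-12, Z))
Function('C')(W) = Mul(W, Add(-2, W)) (Function('C')(W) = Mul(Add(-2, W), W) = Mul(W, Add(-2, W)))
Mul(Mul(Function('C')(Function('I')(0, -3)), 81), -144) = Mul(Mul(Mul(Add(-12, 0), Add(-2, Add(-12, 0))), 81), -144) = Mul(Mul(Mul(-12, Add(-2, -12)), 81), -144) = Mul(Mul(Mul(-12, -14), 81), -144) = Mul(Mul(168, 81), -144) = Mul(13608, -144) = -1959552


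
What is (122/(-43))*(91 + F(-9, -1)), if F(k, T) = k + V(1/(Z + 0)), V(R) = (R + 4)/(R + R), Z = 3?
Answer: -10797/43 ≈ -251.09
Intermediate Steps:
V(R) = (4 + R)/(2*R) (V(R) = (4 + R)/((2*R)) = (4 + R)*(1/(2*R)) = (4 + R)/(2*R))
F(k, T) = 13/2 + k (F(k, T) = k + (4 + 1/(3 + 0))/(2*(1/(3 + 0))) = k + (4 + 1/3)/(2*(1/3)) = k + (4 + ⅓)/(2*(⅓)) = k + (½)*3*(13/3) = k + 13/2 = 13/2 + k)
(122/(-43))*(91 + F(-9, -1)) = (122/(-43))*(91 + (13/2 - 9)) = (122*(-1/43))*(91 - 5/2) = -122/43*177/2 = -10797/43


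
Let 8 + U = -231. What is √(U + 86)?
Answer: 3*I*√17 ≈ 12.369*I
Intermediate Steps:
U = -239 (U = -8 - 231 = -239)
√(U + 86) = √(-239 + 86) = √(-153) = 3*I*√17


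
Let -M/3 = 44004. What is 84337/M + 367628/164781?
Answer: 3848241371/2417007708 ≈ 1.5922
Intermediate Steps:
M = -132012 (M = -3*44004 = -132012)
84337/M + 367628/164781 = 84337/(-132012) + 367628/164781 = 84337*(-1/132012) + 367628*(1/164781) = -84337/132012 + 367628/164781 = 3848241371/2417007708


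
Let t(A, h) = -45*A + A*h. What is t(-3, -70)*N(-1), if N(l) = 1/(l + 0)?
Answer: -345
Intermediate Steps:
N(l) = 1/l
t(-3, -70)*N(-1) = -3*(-45 - 70)/(-1) = -3*(-115)*(-1) = 345*(-1) = -345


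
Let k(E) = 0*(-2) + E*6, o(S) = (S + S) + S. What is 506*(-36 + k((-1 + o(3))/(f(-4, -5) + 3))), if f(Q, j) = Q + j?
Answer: -22264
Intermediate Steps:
o(S) = 3*S (o(S) = 2*S + S = 3*S)
k(E) = 6*E (k(E) = 0 + 6*E = 6*E)
506*(-36 + k((-1 + o(3))/(f(-4, -5) + 3))) = 506*(-36 + 6*((-1 + 3*3)/((-4 - 5) + 3))) = 506*(-36 + 6*((-1 + 9)/(-9 + 3))) = 506*(-36 + 6*(8/(-6))) = 506*(-36 + 6*(8*(-⅙))) = 506*(-36 + 6*(-4/3)) = 506*(-36 - 8) = 506*(-44) = -22264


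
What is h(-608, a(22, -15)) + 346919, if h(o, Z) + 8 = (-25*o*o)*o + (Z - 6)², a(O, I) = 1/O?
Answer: 2719712037285/484 ≈ 5.6192e+9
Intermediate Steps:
h(o, Z) = -8 + (-6 + Z)² - 25*o³ (h(o, Z) = -8 + ((-25*o*o)*o + (Z - 6)²) = -8 + ((-25*o²)*o + (-6 + Z)²) = -8 + (-25*o³ + (-6 + Z)²) = -8 + ((-6 + Z)² - 25*o³) = -8 + (-6 + Z)² - 25*o³)
h(-608, a(22, -15)) + 346919 = (-8 + (-6 + 1/22)² - 25*(-608)³) + 346919 = (-8 + (-6 + 1/22)² - 25*(-224755712)) + 346919 = (-8 + (-131/22)² + 5618892800) + 346919 = (-8 + 17161/484 + 5618892800) + 346919 = 2719544128489/484 + 346919 = 2719712037285/484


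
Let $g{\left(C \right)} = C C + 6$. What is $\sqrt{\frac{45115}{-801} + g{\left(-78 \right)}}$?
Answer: $\frac{5 \sqrt{17205391}}{267} \approx 77.677$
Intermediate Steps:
$g{\left(C \right)} = 6 + C^{2}$ ($g{\left(C \right)} = C^{2} + 6 = 6 + C^{2}$)
$\sqrt{\frac{45115}{-801} + g{\left(-78 \right)}} = \sqrt{\frac{45115}{-801} + \left(6 + \left(-78\right)^{2}\right)} = \sqrt{45115 \left(- \frac{1}{801}\right) + \left(6 + 6084\right)} = \sqrt{- \frac{45115}{801} + 6090} = \sqrt{\frac{4832975}{801}} = \frac{5 \sqrt{17205391}}{267}$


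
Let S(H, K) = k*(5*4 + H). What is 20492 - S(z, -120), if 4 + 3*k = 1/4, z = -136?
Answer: 20347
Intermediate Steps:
k = -5/4 (k = -4/3 + (⅓)/4 = -4/3 + (⅓)*(¼) = -4/3 + 1/12 = -5/4 ≈ -1.2500)
S(H, K) = -25 - 5*H/4 (S(H, K) = -5*(5*4 + H)/4 = -5*(20 + H)/4 = -25 - 5*H/4)
20492 - S(z, -120) = 20492 - (-25 - 5/4*(-136)) = 20492 - (-25 + 170) = 20492 - 1*145 = 20492 - 145 = 20347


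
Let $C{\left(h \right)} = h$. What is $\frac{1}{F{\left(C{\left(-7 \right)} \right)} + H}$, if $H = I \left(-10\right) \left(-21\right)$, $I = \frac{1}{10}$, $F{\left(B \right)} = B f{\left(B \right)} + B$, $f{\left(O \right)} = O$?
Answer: $\frac{1}{63} \approx 0.015873$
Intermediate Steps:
$F{\left(B \right)} = B + B^{2}$ ($F{\left(B \right)} = B B + B = B^{2} + B = B + B^{2}$)
$I = \frac{1}{10} \approx 0.1$
$H = 21$ ($H = \frac{1}{10} \left(-10\right) \left(-21\right) = \left(-1\right) \left(-21\right) = 21$)
$\frac{1}{F{\left(C{\left(-7 \right)} \right)} + H} = \frac{1}{- 7 \left(1 - 7\right) + 21} = \frac{1}{\left(-7\right) \left(-6\right) + 21} = \frac{1}{42 + 21} = \frac{1}{63}$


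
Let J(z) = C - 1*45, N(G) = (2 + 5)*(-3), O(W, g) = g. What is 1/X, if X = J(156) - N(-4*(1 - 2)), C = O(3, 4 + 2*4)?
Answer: -1/12 ≈ -0.083333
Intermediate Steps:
C = 12 (C = 4 + 2*4 = 4 + 8 = 12)
N(G) = -21 (N(G) = 7*(-3) = -21)
J(z) = -33 (J(z) = 12 - 1*45 = 12 - 45 = -33)
X = -12 (X = -33 - 1*(-21) = -33 + 21 = -12)
1/X = 1/(-12) = -1/12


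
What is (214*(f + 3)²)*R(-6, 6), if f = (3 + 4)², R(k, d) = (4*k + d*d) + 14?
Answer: 15045056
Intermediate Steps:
R(k, d) = 14 + d² + 4*k (R(k, d) = (4*k + d²) + 14 = (d² + 4*k) + 14 = 14 + d² + 4*k)
f = 49 (f = 7² = 49)
(214*(f + 3)²)*R(-6, 6) = (214*(49 + 3)²)*(14 + 6² + 4*(-6)) = (214*52²)*(14 + 36 - 24) = (214*2704)*26 = 578656*26 = 15045056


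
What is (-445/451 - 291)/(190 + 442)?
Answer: -65843/142516 ≈ -0.46200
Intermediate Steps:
(-445/451 - 291)/(190 + 442) = (-445*1/451 - 291)/632 = (-445/451 - 291)*(1/632) = -131686/451*1/632 = -65843/142516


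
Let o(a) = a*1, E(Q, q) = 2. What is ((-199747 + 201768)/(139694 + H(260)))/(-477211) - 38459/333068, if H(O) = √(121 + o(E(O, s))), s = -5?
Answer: -358149254125678322569/3101693347564609671524 + 2021*√123/9312492786952243 ≈ -0.11547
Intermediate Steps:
o(a) = a
H(O) = √123 (H(O) = √(121 + 2) = √123)
((-199747 + 201768)/(139694 + H(260)))/(-477211) - 38459/333068 = ((-199747 + 201768)/(139694 + √123))/(-477211) - 38459/333068 = (2021/(139694 + √123))*(-1/477211) - 38459*1/333068 = -2021/(477211*(139694 + √123)) - 38459/333068 = -38459/333068 - 2021/(477211*(139694 + √123))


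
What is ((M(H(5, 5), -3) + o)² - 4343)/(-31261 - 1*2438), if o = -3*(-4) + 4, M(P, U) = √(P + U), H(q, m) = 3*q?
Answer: 4075/33699 - 64*√3/33699 ≈ 0.11763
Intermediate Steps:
o = 16 (o = 12 + 4 = 16)
((M(H(5, 5), -3) + o)² - 4343)/(-31261 - 1*2438) = ((√(3*5 - 3) + 16)² - 4343)/(-31261 - 1*2438) = ((√(15 - 3) + 16)² - 4343)/(-31261 - 2438) = ((√12 + 16)² - 4343)/(-33699) = ((2*√3 + 16)² - 4343)*(-1/33699) = ((16 + 2*√3)² - 4343)*(-1/33699) = (-4343 + (16 + 2*√3)²)*(-1/33699) = 4343/33699 - (16 + 2*√3)²/33699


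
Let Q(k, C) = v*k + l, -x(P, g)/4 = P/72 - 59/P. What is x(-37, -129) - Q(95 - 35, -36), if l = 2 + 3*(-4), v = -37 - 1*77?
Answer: 4559221/666 ≈ 6845.7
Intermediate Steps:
v = -114 (v = -37 - 77 = -114)
l = -10 (l = 2 - 12 = -10)
x(P, g) = 236/P - P/18 (x(P, g) = -4*(P/72 - 59/P) = -4*(-59/P + P/72) = 236/P - P/18)
Q(k, C) = -10 - 114*k (Q(k, C) = -114*k - 10 = -10 - 114*k)
x(-37, -129) - Q(95 - 35, -36) = (236/(-37) - 1/18*(-37)) - (-10 - 114*(95 - 35)) = (236*(-1/37) + 37/18) - (-10 - 114*60) = (-236/37 + 37/18) - (-10 - 6840) = -2879/666 - 1*(-6850) = -2879/666 + 6850 = 4559221/666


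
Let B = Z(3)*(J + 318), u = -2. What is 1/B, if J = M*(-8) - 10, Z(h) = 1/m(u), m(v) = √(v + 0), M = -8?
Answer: I*√2/372 ≈ 0.0038017*I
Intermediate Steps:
m(v) = √v
Z(h) = -I*√2/2 (Z(h) = 1/(√(-2)) = 1/(I*√2) = -I*√2/2)
J = 54 (J = -8*(-8) - 10 = 64 - 10 = 54)
B = -186*I*√2 (B = (-I*√2/2)*(54 + 318) = -I*√2/2*372 = -186*I*√2 ≈ -263.04*I)
1/B = 1/(-186*I*√2) = I*√2/372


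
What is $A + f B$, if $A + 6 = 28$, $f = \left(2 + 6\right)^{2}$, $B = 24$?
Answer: $1558$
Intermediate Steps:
$f = 64$ ($f = 8^{2} = 64$)
$A = 22$ ($A = -6 + 28 = 22$)
$A + f B = 22 + 64 \cdot 24 = 22 + 1536 = 1558$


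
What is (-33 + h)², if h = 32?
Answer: 1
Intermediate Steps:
(-33 + h)² = (-33 + 32)² = (-1)² = 1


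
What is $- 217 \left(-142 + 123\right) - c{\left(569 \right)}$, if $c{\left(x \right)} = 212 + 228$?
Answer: $3683$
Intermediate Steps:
$c{\left(x \right)} = 440$
$- 217 \left(-142 + 123\right) - c{\left(569 \right)} = - 217 \left(-142 + 123\right) - 440 = \left(-217\right) \left(-19\right) - 440 = 4123 - 440 = 3683$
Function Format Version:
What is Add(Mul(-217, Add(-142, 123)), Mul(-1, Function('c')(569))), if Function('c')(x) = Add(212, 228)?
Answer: 3683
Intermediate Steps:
Function('c')(x) = 440
Add(Mul(-217, Add(-142, 123)), Mul(-1, Function('c')(569))) = Add(Mul(-217, Add(-142, 123)), Mul(-1, 440)) = Add(Mul(-217, -19), -440) = Add(4123, -440) = 3683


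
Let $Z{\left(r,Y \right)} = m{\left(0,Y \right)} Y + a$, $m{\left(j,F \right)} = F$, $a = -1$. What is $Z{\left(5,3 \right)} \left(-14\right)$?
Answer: $-112$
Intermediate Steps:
$Z{\left(r,Y \right)} = -1 + Y^{2}$ ($Z{\left(r,Y \right)} = Y Y - 1 = Y^{2} - 1 = -1 + Y^{2}$)
$Z{\left(5,3 \right)} \left(-14\right) = \left(-1 + 3^{2}\right) \left(-14\right) = \left(-1 + 9\right) \left(-14\right) = 8 \left(-14\right) = -112$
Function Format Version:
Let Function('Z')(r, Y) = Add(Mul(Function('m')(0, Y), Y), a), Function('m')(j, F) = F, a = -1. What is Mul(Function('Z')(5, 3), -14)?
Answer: -112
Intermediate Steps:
Function('Z')(r, Y) = Add(-1, Pow(Y, 2)) (Function('Z')(r, Y) = Add(Mul(Y, Y), -1) = Add(Pow(Y, 2), -1) = Add(-1, Pow(Y, 2)))
Mul(Function('Z')(5, 3), -14) = Mul(Add(-1, Pow(3, 2)), -14) = Mul(Add(-1, 9), -14) = Mul(8, -14) = -112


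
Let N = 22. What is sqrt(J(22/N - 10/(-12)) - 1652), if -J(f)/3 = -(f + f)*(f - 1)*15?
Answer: I*sqrt(6058)/2 ≈ 38.917*I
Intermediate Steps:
J(f) = 90*f*(-1 + f) (J(f) = -(-3)*((f + f)*(f - 1))*15 = -(-3)*((2*f)*(-1 + f))*15 = -(-3)*(2*f*(-1 + f))*15 = -(-3)*30*f*(-1 + f) = -(-90)*f*(-1 + f) = 90*f*(-1 + f))
sqrt(J(22/N - 10/(-12)) - 1652) = sqrt(90*(22/22 - 10/(-12))*(-1 + (22/22 - 10/(-12))) - 1652) = sqrt(90*(22*(1/22) - 10*(-1/12))*(-1 + (22*(1/22) - 10*(-1/12))) - 1652) = sqrt(90*(1 + 5/6)*(-1 + (1 + 5/6)) - 1652) = sqrt(90*(11/6)*(-1 + 11/6) - 1652) = sqrt(90*(11/6)*(5/6) - 1652) = sqrt(275/2 - 1652) = sqrt(-3029/2) = I*sqrt(6058)/2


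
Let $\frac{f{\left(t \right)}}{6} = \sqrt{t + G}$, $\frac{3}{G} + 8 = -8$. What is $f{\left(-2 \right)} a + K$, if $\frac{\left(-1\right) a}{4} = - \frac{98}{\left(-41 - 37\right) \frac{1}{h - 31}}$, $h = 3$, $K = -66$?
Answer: $-66 + \frac{2744 i \sqrt{35}}{13} \approx -66.0 + 1248.7 i$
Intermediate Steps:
$G = - \frac{3}{16}$ ($G = \frac{3}{-8 - 8} = \frac{3}{-16} = 3 \left(- \frac{1}{16}\right) = - \frac{3}{16} \approx -0.1875$)
$f{\left(t \right)} = 6 \sqrt{- \frac{3}{16} + t}$ ($f{\left(t \right)} = 6 \sqrt{t - \frac{3}{16}} = 6 \sqrt{- \frac{3}{16} + t}$)
$a = \frac{5488}{39}$ ($a = - 4 \left(- \frac{98}{\left(-41 - 37\right) \frac{1}{3 - 31}}\right) = - 4 \left(- \frac{98}{\left(-78\right) \frac{1}{-28}}\right) = - 4 \left(- \frac{98}{\left(-78\right) \left(- \frac{1}{28}\right)}\right) = - 4 \left(- \frac{98}{\frac{39}{14}}\right) = - 4 \left(\left(-98\right) \frac{14}{39}\right) = \left(-4\right) \left(- \frac{1372}{39}\right) = \frac{5488}{39} \approx 140.72$)
$f{\left(-2 \right)} a + K = \frac{3 \sqrt{-3 + 16 \left(-2\right)}}{2} \cdot \frac{5488}{39} - 66 = \frac{3 \sqrt{-3 - 32}}{2} \cdot \frac{5488}{39} - 66 = \frac{3 \sqrt{-35}}{2} \cdot \frac{5488}{39} - 66 = \frac{3 i \sqrt{35}}{2} \cdot \frac{5488}{39} - 66 = \frac{2744 i \sqrt{35}}{13} - 66 = -66 + \frac{2744 i \sqrt{35}}{13}$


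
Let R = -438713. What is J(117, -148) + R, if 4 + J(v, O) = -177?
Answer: -438894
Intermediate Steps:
J(v, O) = -181 (J(v, O) = -4 - 177 = -181)
J(117, -148) + R = -181 - 438713 = -438894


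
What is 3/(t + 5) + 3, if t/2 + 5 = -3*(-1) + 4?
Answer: 10/3 ≈ 3.3333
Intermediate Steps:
t = 4 (t = -10 + 2*(-3*(-1) + 4) = -10 + 2*(3 + 4) = -10 + 2*7 = -10 + 14 = 4)
3/(t + 5) + 3 = 3/(4 + 5) + 3 = 3/9 + 3 = (⅑)*3 + 3 = ⅓ + 3 = 10/3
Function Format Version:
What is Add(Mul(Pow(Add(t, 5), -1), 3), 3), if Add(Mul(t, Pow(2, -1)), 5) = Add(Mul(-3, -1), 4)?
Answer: Rational(10, 3) ≈ 3.3333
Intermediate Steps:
t = 4 (t = Add(-10, Mul(2, Add(Mul(-3, -1), 4))) = Add(-10, Mul(2, Add(3, 4))) = Add(-10, Mul(2, 7)) = Add(-10, 14) = 4)
Add(Mul(Pow(Add(t, 5), -1), 3), 3) = Add(Mul(Pow(Add(4, 5), -1), 3), 3) = Add(Mul(Pow(9, -1), 3), 3) = Add(Mul(Rational(1, 9), 3), 3) = Add(Rational(1, 3), 3) = Rational(10, 3)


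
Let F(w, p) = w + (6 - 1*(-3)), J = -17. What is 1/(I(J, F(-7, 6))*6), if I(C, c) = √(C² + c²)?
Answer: √293/1758 ≈ 0.0097368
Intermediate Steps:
F(w, p) = 9 + w (F(w, p) = w + (6 + 3) = w + 9 = 9 + w)
1/(I(J, F(-7, 6))*6) = 1/(√((-17)² + (9 - 7)²)*6) = 1/(√(289 + 2²)*6) = 1/(√(289 + 4)*6) = 1/(√293*6) = 1/(6*√293) = √293/1758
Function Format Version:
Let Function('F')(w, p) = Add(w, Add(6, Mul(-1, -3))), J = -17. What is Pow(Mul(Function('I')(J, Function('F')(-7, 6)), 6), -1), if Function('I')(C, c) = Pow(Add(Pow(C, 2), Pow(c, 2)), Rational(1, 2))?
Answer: Mul(Rational(1, 1758), Pow(293, Rational(1, 2))) ≈ 0.0097368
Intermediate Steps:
Function('F')(w, p) = Add(9, w) (Function('F')(w, p) = Add(w, Add(6, 3)) = Add(w, 9) = Add(9, w))
Pow(Mul(Function('I')(J, Function('F')(-7, 6)), 6), -1) = Pow(Mul(Pow(Add(Pow(-17, 2), Pow(Add(9, -7), 2)), Rational(1, 2)), 6), -1) = Pow(Mul(Pow(Add(289, Pow(2, 2)), Rational(1, 2)), 6), -1) = Pow(Mul(Pow(Add(289, 4), Rational(1, 2)), 6), -1) = Pow(Mul(Pow(293, Rational(1, 2)), 6), -1) = Pow(Mul(6, Pow(293, Rational(1, 2))), -1) = Mul(Rational(1, 1758), Pow(293, Rational(1, 2)))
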